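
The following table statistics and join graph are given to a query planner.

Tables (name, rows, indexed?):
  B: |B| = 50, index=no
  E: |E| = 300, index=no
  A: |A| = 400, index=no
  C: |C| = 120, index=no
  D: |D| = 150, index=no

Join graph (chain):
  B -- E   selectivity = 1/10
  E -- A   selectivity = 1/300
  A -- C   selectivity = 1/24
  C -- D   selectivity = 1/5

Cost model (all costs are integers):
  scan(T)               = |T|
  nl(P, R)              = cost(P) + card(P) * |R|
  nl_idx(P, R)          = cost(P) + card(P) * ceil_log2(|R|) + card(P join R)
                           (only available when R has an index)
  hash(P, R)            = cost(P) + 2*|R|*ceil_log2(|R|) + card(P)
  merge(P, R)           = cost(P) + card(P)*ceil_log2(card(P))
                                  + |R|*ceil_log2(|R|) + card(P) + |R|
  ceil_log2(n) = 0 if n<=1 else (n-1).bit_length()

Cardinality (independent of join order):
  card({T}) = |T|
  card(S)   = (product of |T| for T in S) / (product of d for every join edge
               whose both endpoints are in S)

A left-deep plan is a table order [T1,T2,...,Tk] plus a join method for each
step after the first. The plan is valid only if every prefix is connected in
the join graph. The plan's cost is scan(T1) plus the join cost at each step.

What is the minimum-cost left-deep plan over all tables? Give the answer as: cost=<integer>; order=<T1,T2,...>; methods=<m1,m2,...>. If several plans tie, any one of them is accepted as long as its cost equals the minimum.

cost=23280; order=A,E,B,C,D; methods=hash,hash,hash,hash

Selinger DP (subsets sized 1..n):
  {B}: scan cost=50, card=50
  {E}: scan cost=300, card=300
  {A}: scan cost=400, card=400
  {C}: scan cost=120, card=120
  {D}: scan cost=150, card=150
  {BE}: card=1500; try (B,hash)→1200, (E,merge)→3400, (B,merge)→3650, (E,hash)→5500, (E,nl)→15050, (B,nl)→15300; best=1200 via (B,hash)
  {AE}: card=400; try (E,hash)→6200, (A,merge)→7300, (E,merge)→7400, (A,hash)→7800, (A,nl)→120300, (E,nl)→120400; best=6200 via (E,hash)
  {AC}: card=2000; try (C,hash)→2480, (A,merge)→5080, (C,merge)→5360, (A,hash)→7440, (A,nl)→48120, (C,nl)→48400; best=2480 via (C,hash)
  {CD}: card=3600; try (C,hash)→1980, (D,merge)→2430, (C,merge)→2460, (D,hash)→2640, (D,nl)→18120, (C,nl)→18150; best=1980 via (C,hash)
  {ABE}: card=2000; try (B,hash)→7200, (A,hash)→9900, (B,merge)→10550, (A,merge)→23200, (B,nl)→26200, (A,nl)→601200; best=7200 via (B,hash)
  {ACE}: card=2000; try (C,hash)→8280, (E,hash)→9880, (C,merge)→11160, (E,merge)→29480, (C,nl)→54200, (E,nl)→602480; best=8280 via (C,hash)
  {ACD}: card=60000; try (D,hash)→6880, (A,hash)→12780, (D,merge)→27830, (A,merge)→52780, (D,nl)→302480, (A,nl)→1441980; best=6880 via (D,hash)
  {ABCE}: card=10000; try (C,hash)→10880, (B,hash)→10880, (C,merge)→32160, (B,merge)→32630, (B,nl)→108280, (C,nl)→247200; best=10880 via (C,hash)
  {ACDE}: card=60000; try (D,hash)→12680, (D,merge)→33630, (E,hash)→72280, (D,nl)→308280, (E,merge)→1029880, (E,nl)→18006880; best=12680 via (D,hash)
  {ABCDE}: card=300000; try (D,hash)→23280, (B,hash)→73280, (D,merge)→162230, (B,merge)→1033030, (D,nl)→1510880, (B,nl)→3012680; best=23280 via (D,hash)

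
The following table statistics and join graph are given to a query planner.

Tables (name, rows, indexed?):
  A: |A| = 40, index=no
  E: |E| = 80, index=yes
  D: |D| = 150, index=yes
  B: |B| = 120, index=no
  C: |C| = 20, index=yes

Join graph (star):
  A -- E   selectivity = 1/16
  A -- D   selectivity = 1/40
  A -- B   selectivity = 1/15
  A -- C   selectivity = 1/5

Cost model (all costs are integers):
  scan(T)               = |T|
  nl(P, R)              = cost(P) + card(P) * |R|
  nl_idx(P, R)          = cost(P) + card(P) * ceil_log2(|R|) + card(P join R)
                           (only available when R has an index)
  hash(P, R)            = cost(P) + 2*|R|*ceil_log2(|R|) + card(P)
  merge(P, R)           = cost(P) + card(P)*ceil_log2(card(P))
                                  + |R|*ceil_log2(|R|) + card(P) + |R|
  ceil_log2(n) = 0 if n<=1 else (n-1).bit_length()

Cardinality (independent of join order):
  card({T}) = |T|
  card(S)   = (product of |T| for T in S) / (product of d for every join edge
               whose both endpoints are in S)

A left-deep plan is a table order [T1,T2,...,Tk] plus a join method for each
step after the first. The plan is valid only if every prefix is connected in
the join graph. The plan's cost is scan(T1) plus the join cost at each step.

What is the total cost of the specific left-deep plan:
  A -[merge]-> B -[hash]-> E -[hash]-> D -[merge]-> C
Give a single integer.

90840

step 1: scan A: cost=40, card=40
step 2: join B via merge
    card(P join B) = 40*120/(15) = 320
    cost = 40 + 40*6 + 120*7 + 40 + 120 = 1280
step 3: join E via hash
    card(P join E) = 320*80/(16) = 1600
    cost = 1280 + 2*80*7 + 320 = 2720
step 4: join D via hash
    card(P join D) = 1600*150/(40) = 6000
    cost = 2720 + 2*150*8 + 1600 = 6720
step 5: join C via merge
    card(P join C) = 6000*20/(5) = 24000
    cost = 6720 + 6000*13 + 20*5 + 6000 + 20 = 90840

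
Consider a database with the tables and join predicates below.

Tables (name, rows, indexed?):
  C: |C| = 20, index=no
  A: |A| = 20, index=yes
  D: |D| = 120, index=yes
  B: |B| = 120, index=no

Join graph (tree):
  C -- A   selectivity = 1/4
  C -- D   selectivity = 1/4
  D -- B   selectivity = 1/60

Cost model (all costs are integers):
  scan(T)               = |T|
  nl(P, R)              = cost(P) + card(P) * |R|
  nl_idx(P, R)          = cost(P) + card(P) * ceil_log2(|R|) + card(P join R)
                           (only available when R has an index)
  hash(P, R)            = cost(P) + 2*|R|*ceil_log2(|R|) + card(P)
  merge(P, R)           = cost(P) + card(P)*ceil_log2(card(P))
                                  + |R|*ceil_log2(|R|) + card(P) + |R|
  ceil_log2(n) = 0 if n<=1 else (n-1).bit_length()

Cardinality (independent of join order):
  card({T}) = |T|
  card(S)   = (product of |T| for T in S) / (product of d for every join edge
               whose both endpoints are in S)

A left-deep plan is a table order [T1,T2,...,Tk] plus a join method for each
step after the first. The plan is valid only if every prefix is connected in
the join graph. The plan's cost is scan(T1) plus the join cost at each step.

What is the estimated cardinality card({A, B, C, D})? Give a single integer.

Tables in S: A(20), B(120), C(20), D(120)
Edges inside S: C-A(d=4), C-D(d=4), D-B(d=60)
numerator = 20 * 120 * 20 * 120 = 5760000
denominator = 4 * 4 * 60 = 960
card(S) = 5760000 / 960 = 6000

6000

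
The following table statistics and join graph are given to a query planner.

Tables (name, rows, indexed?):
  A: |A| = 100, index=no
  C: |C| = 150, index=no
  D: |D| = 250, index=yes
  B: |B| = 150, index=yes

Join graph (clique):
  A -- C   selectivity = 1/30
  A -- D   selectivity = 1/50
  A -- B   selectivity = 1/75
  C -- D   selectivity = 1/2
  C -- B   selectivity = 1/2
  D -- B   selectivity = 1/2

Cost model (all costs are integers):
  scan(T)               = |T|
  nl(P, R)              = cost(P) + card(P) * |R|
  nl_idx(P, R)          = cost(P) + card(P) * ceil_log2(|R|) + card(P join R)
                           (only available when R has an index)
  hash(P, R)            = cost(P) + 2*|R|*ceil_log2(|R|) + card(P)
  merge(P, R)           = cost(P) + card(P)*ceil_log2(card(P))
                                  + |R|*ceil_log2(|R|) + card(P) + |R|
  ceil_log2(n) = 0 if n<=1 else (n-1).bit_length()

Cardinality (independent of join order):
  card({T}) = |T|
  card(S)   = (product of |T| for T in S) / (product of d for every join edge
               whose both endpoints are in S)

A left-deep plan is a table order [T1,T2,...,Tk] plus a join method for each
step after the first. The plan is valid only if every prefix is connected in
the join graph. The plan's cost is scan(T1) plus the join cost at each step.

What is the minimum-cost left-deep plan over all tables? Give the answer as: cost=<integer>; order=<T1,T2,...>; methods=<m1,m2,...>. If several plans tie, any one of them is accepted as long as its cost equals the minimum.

Selinger DP (subsets sized 1..n):
  {A}: scan cost=100, card=100
  {C}: scan cost=150, card=150
  {D}: scan cost=250, card=250
  {B}: scan cost=150, card=150
  {AC}: card=500; try (A,hash)→1700, (C,merge)→2250, (A,merge)→2300, (C,hash)→2600, (C,nl)→15100, (A,nl)→15150; best=1700 via (A,hash)
  {AD}: card=500; try (D,nl_idx)→1400, (A,hash)→1900, (D,merge)→3150, (A,merge)→3300, (D,hash)→4200, (D,nl)→25100 …(+1); best=1400 via (D,nl_idx)
  {AB}: card=200; try (B,nl_idx)→1100, (A,hash)→1700, (B,merge)→2250, (A,merge)→2300, (B,hash)→2600, (B,nl)→15100 …(+1); best=1100 via (B,nl_idx)
  {CD}: card=18750; try (C,hash)→2900, (D,merge)→3750, (C,merge)→3850, (D,hash)→4300, (D,nl_idx)→20100, (D,nl)→37650 …(+1); best=2900 via (C,hash)
  {BC}: card=11250; try (C,hash)→2700, (B,hash)→2700, (C,merge)→2850, (B,merge)→2850, (B,nl_idx)→12600, (C,nl)→22650 …(+1); best=2700 via (C,hash)
  {BD}: card=18750; try (B,hash)→2900, (D,merge)→3750, (B,merge)→3850, (D,hash)→4300, (D,nl_idx)→20100, (B,nl_idx)→21000 …(+2); best=2900 via (B,hash)
  {ACD}: card=1250; try (C,hash)→4300, (D,hash)→6200, (D,nl_idx)→6950, (C,merge)→7750, (D,merge)→8950, (A,hash)→23050 …(+4); best=4300 via (C,hash)
  {ABC}: card=500; try (C,hash)→3700, (C,merge)→4250, (B,hash)→4600, (B,nl_idx)→6200, (B,merge)→8050, (A,hash)→15350 …(+4); best=3700 via (C,hash)
  {ABD}: card=500; try (D,nl_idx)→3200, (B,hash)→4300, (D,merge)→5150, (D,hash)→5300, (B,nl_idx)→5900, (B,merge)→7750 …(+5); best=3200 via (D,nl_idx)
  {BCD}: card=703125; try (D,hash)→17950, (C,hash)→24050, (B,hash)→24050, (D,merge)→173700, (C,merge)→304250, (B,merge)→304250 …(+5); best=17950 via (D,hash)
  {ABCD}: card=625; try (C,hash)→6100, (B,hash)→7950, (D,hash)→8200, (D,nl_idx)→8325, (C,merge)→9550, (D,merge)→10950 …(+8); best=6100 via (C,hash)

cost=6100; order=A,B,D,C; methods=nl_idx,nl_idx,hash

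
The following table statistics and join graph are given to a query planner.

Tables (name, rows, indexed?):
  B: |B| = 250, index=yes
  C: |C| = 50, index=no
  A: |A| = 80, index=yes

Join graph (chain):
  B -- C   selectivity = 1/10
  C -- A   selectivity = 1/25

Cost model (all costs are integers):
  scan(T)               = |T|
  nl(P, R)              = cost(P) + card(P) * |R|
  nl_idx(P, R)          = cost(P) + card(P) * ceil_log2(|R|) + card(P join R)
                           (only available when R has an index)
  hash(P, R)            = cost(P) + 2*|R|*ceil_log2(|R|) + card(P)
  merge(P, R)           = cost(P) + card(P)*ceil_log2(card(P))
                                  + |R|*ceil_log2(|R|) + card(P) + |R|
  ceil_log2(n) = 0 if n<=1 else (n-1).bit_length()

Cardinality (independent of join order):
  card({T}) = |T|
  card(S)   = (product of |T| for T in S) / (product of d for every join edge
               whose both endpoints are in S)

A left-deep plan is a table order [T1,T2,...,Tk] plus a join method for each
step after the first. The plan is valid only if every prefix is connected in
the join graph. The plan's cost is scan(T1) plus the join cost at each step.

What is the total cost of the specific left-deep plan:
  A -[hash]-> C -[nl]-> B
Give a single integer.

40760

step 1: scan A: cost=80, card=80
step 2: join C via hash
    card(P join C) = 80*50/(25) = 160
    cost = 80 + 2*50*6 + 80 = 760
step 3: join B via nl
    card(P join B) = 160*250/(10) = 4000
    cost = 760 + 160*250 = 40760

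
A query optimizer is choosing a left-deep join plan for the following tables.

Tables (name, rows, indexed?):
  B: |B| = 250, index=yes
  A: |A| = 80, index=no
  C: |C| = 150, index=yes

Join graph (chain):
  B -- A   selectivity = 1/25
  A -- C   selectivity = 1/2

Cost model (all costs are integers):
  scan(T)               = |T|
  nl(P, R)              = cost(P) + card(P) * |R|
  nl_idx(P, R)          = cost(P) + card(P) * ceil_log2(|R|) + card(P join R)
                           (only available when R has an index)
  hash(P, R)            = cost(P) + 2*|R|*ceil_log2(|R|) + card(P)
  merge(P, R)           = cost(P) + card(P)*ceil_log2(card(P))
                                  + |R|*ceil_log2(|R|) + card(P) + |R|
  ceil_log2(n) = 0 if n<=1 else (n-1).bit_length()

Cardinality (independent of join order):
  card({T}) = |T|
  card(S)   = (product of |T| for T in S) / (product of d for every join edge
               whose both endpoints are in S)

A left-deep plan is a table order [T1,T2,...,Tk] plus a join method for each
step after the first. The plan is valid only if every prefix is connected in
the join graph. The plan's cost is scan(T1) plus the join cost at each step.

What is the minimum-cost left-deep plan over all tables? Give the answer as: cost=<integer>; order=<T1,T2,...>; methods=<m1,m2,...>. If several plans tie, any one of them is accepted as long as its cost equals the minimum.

Selinger DP (subsets sized 1..n):
  {B}: scan cost=250, card=250
  {A}: scan cost=80, card=80
  {C}: scan cost=150, card=150
  {AB}: card=800; try (B,nl_idx)→1520, (A,hash)→1620, (B,merge)→2970, (A,merge)→3140, (B,hash)→4160, (B,nl)→20080 …(+1); best=1520 via (B,nl_idx)
  {AC}: card=6000; try (A,hash)→1420, (C,merge)→2070, (A,merge)→2140, (C,hash)→2560, (C,nl_idx)→6720, (C,nl)→12080 …(+1); best=1420 via (A,hash)
  {ABC}: card=60000; try (C,hash)→4720, (B,hash)→11420, (C,merge)→11670, (C,nl_idx)→67920, (B,merge)→87670, (B,nl_idx)→109420 …(+2); best=4720 via (C,hash)

cost=4720; order=A,B,C; methods=nl_idx,hash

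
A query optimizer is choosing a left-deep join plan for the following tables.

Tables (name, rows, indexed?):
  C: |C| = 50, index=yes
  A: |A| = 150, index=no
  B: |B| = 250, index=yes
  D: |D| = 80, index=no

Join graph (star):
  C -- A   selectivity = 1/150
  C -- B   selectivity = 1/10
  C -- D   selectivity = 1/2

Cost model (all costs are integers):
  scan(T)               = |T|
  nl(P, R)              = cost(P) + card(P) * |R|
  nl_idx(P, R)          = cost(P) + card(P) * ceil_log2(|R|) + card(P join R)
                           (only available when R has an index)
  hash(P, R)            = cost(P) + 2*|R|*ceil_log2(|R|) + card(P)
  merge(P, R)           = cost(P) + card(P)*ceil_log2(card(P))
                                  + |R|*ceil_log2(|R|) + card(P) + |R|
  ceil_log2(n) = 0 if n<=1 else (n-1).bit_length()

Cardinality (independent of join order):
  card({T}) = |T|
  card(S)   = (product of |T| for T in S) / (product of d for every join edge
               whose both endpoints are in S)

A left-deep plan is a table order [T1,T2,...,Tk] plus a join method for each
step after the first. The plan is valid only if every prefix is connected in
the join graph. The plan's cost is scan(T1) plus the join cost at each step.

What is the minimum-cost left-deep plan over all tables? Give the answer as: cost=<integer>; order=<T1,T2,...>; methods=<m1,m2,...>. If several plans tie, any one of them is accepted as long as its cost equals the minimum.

Selinger DP (subsets sized 1..n):
  {C}: scan cost=50, card=50
  {A}: scan cost=150, card=150
  {B}: scan cost=250, card=250
  {D}: scan cost=80, card=80
  {AC}: card=50; try (C,hash)→900, (C,nl_idx)→1100, (A,merge)→1750, (C,merge)→1850, (A,hash)→2500, (A,nl)→7550 …(+1); best=900 via (C,hash)
  {BC}: card=1250; try (C,hash)→1100, (B,nl_idx)→1700, (B,merge)→2650, (C,merge)→2850, (C,nl_idx)→3000, (B,hash)→4100 …(+2); best=1100 via (C,hash)
  {CD}: card=2000; try (C,hash)→760, (D,merge)→1040, (C,merge)→1070, (D,hash)→1220, (C,nl_idx)→2560, (D,nl)→4050 …(+1); best=760 via (C,hash)
  {ABC}: card=1250; try (B,nl_idx)→2550, (B,merge)→3500, (A,hash)→4750, (B,hash)→4950, (B,nl)→13400, (A,merge)→17450 …(+1); best=2550 via (B,nl_idx)
  {ACD}: card=2000; try (D,merge)→1890, (D,hash)→2070, (D,nl)→4900, (A,hash)→5160, (A,merge)→26110, (A,nl)→300760; best=1890 via (D,merge)
  {BCD}: card=50000; try (D,hash)→3470, (B,hash)→6760, (D,merge)→16740, (B,merge)→27010, (B,nl_idx)→66760, (D,nl)→101100 …(+1); best=3470 via (D,hash)
  {ABCD}: card=50000; try (D,hash)→4920, (B,hash)→7890, (D,merge)→18190, (B,merge)→28140, (A,hash)→55870, (B,nl_idx)→67890 …(+4); best=4920 via (D,hash)

cost=4920; order=A,C,B,D; methods=hash,nl_idx,hash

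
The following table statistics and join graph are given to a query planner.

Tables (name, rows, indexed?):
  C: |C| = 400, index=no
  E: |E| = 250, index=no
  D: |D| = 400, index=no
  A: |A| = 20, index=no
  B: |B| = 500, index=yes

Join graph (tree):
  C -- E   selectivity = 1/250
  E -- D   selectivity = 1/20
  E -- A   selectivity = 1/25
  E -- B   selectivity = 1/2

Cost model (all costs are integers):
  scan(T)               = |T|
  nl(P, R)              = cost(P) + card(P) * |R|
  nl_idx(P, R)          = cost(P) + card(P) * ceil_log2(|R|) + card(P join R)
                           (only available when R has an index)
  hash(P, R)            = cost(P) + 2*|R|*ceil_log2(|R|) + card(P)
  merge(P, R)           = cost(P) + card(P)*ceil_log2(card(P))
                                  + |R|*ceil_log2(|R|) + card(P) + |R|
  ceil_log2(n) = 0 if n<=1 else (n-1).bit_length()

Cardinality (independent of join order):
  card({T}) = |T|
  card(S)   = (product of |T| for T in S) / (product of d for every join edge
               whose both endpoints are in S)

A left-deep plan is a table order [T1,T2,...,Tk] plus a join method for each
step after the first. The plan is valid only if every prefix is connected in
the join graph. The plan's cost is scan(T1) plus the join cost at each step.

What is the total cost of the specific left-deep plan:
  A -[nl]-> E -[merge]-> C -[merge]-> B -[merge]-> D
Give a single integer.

step 1: scan A: cost=20, card=20
step 2: join E via nl
    card(P join E) = 20*250/(25) = 200
    cost = 20 + 20*250 = 5020
step 3: join C via merge
    card(P join C) = 200*400/(250) = 320
    cost = 5020 + 200*8 + 400*9 + 200 + 400 = 10820
step 4: join B via merge
    card(P join B) = 320*500/(2) = 80000
    cost = 10820 + 320*9 + 500*9 + 320 + 500 = 19020
step 5: join D via merge
    card(P join D) = 80000*400/(20) = 1600000
    cost = 19020 + 80000*17 + 400*9 + 80000 + 400 = 1463020

1463020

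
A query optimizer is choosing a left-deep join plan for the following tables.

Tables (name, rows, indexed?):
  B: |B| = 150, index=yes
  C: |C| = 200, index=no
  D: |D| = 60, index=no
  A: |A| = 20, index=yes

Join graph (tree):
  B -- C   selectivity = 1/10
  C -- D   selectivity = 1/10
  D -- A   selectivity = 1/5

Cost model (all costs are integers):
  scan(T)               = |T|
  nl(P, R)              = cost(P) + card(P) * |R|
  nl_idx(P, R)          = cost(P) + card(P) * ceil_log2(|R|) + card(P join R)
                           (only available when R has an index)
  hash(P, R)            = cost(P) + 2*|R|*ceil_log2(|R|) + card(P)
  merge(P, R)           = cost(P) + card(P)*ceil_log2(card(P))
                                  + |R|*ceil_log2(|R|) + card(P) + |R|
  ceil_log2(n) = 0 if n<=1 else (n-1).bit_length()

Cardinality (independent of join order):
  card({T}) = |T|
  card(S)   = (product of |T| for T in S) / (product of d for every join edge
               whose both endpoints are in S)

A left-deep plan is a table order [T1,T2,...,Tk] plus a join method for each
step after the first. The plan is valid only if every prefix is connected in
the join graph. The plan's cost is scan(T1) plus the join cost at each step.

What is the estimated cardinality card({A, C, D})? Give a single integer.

4800

Tables in S: A(20), C(200), D(60)
Edges inside S: C-D(d=10), D-A(d=5)
numerator = 20 * 200 * 60 = 240000
denominator = 10 * 5 = 50
card(S) = 240000 / 50 = 4800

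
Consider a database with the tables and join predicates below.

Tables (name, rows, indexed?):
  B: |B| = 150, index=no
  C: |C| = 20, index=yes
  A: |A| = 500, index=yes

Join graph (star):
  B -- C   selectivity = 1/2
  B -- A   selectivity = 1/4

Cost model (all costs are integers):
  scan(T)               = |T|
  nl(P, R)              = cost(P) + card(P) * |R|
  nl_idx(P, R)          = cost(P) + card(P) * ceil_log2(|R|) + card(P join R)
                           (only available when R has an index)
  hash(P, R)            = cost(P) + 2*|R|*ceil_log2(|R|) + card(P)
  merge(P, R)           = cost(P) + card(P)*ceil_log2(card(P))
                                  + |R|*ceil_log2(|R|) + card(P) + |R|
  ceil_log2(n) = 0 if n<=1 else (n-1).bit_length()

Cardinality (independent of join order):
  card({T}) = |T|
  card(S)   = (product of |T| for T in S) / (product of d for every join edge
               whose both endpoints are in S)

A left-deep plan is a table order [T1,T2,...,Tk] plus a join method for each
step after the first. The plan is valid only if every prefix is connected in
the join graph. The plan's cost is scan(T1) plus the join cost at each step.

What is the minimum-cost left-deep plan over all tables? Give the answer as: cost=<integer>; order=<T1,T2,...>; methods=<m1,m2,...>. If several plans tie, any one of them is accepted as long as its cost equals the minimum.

Selinger DP (subsets sized 1..n):
  {B}: scan cost=150, card=150
  {C}: scan cost=20, card=20
  {A}: scan cost=500, card=500
  {BC}: card=1500; try (C,hash)→500, (B,merge)→1490, (C,merge)→1620, (C,nl_idx)→2400, (B,hash)→2440, (B,nl)→3020 …(+1); best=500 via (C,hash)
  {AB}: card=18750; try (B,hash)→3400, (A,merge)→6500, (B,merge)→6850, (A,hash)→9300, (A,nl_idx)→20250, (A,nl)→75150 …(+1); best=3400 via (B,hash)
  {ABC}: card=187500; try (A,hash)→11000, (C,hash)→22350, (A,merge)→23500, (A,nl_idx)→201500, (C,nl_idx)→284650, (C,merge)→303520 …(+2); best=11000 via (A,hash)

cost=11000; order=B,C,A; methods=hash,hash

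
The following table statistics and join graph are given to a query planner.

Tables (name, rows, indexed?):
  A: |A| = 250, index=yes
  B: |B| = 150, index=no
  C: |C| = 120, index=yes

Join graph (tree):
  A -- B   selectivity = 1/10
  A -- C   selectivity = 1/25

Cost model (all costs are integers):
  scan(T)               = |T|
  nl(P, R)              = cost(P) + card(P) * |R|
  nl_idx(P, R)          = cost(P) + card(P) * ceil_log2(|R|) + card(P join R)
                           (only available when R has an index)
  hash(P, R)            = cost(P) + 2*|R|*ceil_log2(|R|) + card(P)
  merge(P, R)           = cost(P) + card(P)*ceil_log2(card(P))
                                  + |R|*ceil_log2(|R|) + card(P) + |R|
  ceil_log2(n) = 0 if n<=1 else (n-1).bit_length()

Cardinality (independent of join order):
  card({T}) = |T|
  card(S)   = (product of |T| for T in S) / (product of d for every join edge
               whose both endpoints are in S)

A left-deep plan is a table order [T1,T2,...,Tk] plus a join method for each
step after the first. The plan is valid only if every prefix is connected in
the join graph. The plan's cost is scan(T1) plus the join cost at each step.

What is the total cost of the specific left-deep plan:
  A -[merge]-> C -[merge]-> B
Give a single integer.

step 1: scan A: cost=250, card=250
step 2: join C via merge
    card(P join C) = 250*120/(25) = 1200
    cost = 250 + 250*8 + 120*7 + 250 + 120 = 3460
step 3: join B via merge
    card(P join B) = 1200*150/(10) = 18000
    cost = 3460 + 1200*11 + 150*8 + 1200 + 150 = 19210

19210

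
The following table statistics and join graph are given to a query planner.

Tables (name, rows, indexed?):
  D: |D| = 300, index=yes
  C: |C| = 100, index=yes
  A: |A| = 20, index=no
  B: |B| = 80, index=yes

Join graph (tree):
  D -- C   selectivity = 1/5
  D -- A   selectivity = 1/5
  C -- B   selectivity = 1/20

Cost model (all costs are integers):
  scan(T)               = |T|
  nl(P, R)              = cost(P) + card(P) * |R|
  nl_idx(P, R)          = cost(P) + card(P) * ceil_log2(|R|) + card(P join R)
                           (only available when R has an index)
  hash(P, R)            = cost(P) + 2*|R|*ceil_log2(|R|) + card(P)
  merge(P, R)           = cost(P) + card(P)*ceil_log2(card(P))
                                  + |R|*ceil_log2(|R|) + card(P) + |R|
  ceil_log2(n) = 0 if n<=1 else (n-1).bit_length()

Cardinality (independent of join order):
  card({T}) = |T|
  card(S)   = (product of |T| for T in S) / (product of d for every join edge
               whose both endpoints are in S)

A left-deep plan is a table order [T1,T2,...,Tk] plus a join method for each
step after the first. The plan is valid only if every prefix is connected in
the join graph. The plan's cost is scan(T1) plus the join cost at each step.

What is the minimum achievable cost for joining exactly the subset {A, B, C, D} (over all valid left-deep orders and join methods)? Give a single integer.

Selinger DP over subsets of {A,B,C,D}:
  {D}: scan cost=300, card=300
  {C}: scan cost=100, card=100
  {A}: scan cost=20, card=20
  {B}: scan cost=80, card=80
  {CD}: card=6000; try (C,hash)→2000, (D,merge)→3900, (C,merge)→4100, (D,hash)→5600, (D,nl_idx)→7000, (C,nl_idx)→8400 …(+2); best=2000 via (C,hash)
  {AD}: card=1200; try (A,hash)→800, (D,nl_idx)→1400, (D,merge)→3140, (A,merge)→3420, (D,hash)→5440, (D,nl)→6020 …(+1); best=800 via (A,hash)
  {BC}: card=400; try (C,nl_idx)→1040, (B,nl_idx)→1200, (B,hash)→1320, (C,merge)→1520, (B,merge)→1540, (C,hash)→1560 …(+2); best=1040 via (C,nl_idx)
  {ACD}: card=24000; try (C,hash)→3400, (A,hash)→8200, (C,merge)→16000, (C,nl_idx)→33200, (A,merge)→86120, (C,nl)→120800 …(+1); best=3400 via (C,hash)
  {BCD}: card=24000; try (D,hash)→6840, (D,merge)→8040, (B,hash)→9120, (D,nl_idx)→28640, (B,nl_idx)→68000, (B,merge)→86640 …(+2); best=6840 via (D,hash)
  {ABCD}: card=96000; try (B,hash)→28520, (A,hash)→31040, (B,nl_idx)→267400, (B,merge)→388040, (A,merge)→390960, (A,nl)→486840 …(+1); best=28520 via (B,hash)

28520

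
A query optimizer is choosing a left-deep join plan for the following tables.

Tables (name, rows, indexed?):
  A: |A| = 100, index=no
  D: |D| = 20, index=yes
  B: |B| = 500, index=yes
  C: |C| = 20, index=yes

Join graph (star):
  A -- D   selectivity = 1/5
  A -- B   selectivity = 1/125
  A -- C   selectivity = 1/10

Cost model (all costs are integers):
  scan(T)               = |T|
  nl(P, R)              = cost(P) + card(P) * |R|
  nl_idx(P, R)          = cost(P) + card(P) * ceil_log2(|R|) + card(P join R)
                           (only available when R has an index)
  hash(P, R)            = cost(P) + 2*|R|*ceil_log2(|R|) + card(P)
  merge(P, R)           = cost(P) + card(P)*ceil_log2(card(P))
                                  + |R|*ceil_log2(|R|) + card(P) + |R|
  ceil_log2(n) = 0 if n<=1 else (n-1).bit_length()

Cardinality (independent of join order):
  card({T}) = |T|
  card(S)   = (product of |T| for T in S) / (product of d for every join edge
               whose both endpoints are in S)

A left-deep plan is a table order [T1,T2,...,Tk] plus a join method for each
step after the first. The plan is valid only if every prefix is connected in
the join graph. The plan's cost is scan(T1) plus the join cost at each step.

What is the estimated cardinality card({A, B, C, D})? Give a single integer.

3200

Tables in S: A(100), B(500), C(20), D(20)
Edges inside S: A-D(d=5), A-B(d=125), A-C(d=10)
numerator = 100 * 500 * 20 * 20 = 20000000
denominator = 5 * 125 * 10 = 6250
card(S) = 20000000 / 6250 = 3200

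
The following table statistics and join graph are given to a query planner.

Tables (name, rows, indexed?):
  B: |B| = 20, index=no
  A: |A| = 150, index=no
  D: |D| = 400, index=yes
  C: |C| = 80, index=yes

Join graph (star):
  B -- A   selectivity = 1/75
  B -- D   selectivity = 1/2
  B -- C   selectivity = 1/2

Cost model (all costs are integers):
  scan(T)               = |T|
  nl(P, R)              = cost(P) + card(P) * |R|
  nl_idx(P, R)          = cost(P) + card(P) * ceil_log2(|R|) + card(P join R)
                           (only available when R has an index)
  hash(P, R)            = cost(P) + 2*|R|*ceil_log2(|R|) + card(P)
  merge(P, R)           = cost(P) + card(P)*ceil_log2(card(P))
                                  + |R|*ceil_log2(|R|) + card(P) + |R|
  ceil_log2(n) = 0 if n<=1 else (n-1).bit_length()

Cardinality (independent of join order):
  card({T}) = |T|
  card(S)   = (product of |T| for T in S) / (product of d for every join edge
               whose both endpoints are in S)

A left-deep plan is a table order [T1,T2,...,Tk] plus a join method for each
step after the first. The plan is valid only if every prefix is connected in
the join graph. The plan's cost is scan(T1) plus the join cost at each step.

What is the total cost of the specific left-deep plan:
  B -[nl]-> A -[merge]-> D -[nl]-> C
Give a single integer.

step 1: scan B: cost=20, card=20
step 2: join A via nl
    card(P join A) = 20*150/(75) = 40
    cost = 20 + 20*150 = 3020
step 3: join D via merge
    card(P join D) = 40*400/(2) = 8000
    cost = 3020 + 40*6 + 400*9 + 40 + 400 = 7300
step 4: join C via nl
    card(P join C) = 8000*80/(2) = 320000
    cost = 7300 + 8000*80 = 647300

647300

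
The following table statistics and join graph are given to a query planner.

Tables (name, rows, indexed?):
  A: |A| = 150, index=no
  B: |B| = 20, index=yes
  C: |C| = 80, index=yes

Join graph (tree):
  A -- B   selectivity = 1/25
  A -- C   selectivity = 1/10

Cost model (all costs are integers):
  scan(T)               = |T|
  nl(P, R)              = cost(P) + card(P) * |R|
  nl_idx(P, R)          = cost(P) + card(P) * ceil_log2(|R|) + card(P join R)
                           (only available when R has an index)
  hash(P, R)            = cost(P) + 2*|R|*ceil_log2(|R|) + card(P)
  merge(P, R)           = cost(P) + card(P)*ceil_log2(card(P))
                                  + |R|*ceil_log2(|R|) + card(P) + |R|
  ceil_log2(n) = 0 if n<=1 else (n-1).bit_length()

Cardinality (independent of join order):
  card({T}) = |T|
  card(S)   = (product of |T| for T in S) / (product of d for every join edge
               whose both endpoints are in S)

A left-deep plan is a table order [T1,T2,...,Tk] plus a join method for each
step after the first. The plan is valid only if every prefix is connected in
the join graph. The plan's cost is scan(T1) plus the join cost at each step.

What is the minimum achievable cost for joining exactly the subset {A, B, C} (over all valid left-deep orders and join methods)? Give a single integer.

Selinger DP over subsets of {A,B,C}:
  {A}: scan cost=150, card=150
  {B}: scan cost=20, card=20
  {C}: scan cost=80, card=80
  {AB}: card=120; try (B,hash)→500, (B,nl_idx)→1020, (A,merge)→1490, (B,merge)→1620, (A,hash)→2440, (A,nl)→3020 …(+1); best=500 via (B,hash)
  {AC}: card=1200; try (C,hash)→1420, (A,merge)→2070, (C,merge)→2140, (C,nl_idx)→2400, (A,hash)→2560, (A,nl)→12080 …(+1); best=1420 via (C,hash)
  {ABC}: card=960; try (C,hash)→1740, (C,merge)→2100, (C,nl_idx)→2300, (B,hash)→2820, (B,nl_idx)→8380, (C,nl)→10100 …(+2); best=1740 via (C,hash)

1740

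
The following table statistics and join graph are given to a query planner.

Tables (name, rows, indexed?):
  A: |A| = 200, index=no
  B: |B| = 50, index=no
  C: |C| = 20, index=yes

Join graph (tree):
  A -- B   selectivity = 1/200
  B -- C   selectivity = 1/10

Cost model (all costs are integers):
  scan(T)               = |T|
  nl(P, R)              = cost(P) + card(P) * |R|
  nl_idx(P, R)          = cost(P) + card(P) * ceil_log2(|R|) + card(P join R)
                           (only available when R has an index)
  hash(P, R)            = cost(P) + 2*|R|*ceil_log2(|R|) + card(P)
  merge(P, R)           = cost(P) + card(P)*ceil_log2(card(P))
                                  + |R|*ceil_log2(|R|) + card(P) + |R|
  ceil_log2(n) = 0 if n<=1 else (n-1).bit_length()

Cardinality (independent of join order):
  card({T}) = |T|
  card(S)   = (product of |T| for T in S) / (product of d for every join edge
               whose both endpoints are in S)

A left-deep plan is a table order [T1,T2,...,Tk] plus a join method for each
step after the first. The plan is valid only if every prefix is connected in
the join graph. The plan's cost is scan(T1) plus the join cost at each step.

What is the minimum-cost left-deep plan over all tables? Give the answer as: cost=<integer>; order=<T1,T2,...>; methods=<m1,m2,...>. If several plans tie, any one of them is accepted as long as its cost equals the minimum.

Selinger DP (subsets sized 1..n):
  {A}: scan cost=200, card=200
  {B}: scan cost=50, card=50
  {C}: scan cost=20, card=20
  {AB}: card=50; try (B,hash)→1000, (A,merge)→2200, (B,merge)→2350, (A,hash)→3300, (A,nl)→10050, (B,nl)→10200; best=1000 via (B,hash)
  {BC}: card=100; try (C,hash)→300, (C,nl_idx)→400, (B,merge)→490, (C,merge)→520, (B,hash)→640, (B,nl)→1020 …(+1); best=300 via (C,hash)
  {ABC}: card=100; try (C,hash)→1250, (C,nl_idx)→1350, (C,merge)→1470, (C,nl)→2000, (A,merge)→2900, (A,hash)→3600 …(+1); best=1250 via (C,hash)

cost=1250; order=A,B,C; methods=hash,hash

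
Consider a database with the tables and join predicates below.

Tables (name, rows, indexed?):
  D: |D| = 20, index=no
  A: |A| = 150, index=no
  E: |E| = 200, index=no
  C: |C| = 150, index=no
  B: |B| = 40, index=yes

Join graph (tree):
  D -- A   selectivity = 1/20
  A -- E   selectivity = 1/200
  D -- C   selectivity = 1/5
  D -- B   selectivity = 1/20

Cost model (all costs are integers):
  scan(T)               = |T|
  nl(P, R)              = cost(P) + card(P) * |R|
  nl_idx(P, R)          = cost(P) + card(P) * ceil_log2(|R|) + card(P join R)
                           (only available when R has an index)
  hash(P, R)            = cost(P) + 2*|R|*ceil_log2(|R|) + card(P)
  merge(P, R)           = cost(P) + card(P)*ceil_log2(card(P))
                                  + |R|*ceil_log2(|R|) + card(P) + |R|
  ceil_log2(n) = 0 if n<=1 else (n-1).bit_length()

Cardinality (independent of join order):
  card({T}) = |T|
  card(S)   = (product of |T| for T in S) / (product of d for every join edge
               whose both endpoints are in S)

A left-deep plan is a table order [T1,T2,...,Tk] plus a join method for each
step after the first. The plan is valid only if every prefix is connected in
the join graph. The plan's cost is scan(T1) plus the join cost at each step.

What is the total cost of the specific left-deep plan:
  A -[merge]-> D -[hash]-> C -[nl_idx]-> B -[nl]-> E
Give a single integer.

1840170

step 1: scan A: cost=150, card=150
step 2: join D via merge
    card(P join D) = 150*20/(20) = 150
    cost = 150 + 150*8 + 20*5 + 150 + 20 = 1620
step 3: join C via hash
    card(P join C) = 150*150/(5) = 4500
    cost = 1620 + 2*150*8 + 150 = 4170
step 4: join B via nl_idx
    card(P join B) = 4500*40/(20) = 9000
    cost = 4170 + 4500*6 + 9000 = 40170
step 5: join E via nl
    card(P join E) = 9000*200/(200) = 9000
    cost = 40170 + 9000*200 = 1840170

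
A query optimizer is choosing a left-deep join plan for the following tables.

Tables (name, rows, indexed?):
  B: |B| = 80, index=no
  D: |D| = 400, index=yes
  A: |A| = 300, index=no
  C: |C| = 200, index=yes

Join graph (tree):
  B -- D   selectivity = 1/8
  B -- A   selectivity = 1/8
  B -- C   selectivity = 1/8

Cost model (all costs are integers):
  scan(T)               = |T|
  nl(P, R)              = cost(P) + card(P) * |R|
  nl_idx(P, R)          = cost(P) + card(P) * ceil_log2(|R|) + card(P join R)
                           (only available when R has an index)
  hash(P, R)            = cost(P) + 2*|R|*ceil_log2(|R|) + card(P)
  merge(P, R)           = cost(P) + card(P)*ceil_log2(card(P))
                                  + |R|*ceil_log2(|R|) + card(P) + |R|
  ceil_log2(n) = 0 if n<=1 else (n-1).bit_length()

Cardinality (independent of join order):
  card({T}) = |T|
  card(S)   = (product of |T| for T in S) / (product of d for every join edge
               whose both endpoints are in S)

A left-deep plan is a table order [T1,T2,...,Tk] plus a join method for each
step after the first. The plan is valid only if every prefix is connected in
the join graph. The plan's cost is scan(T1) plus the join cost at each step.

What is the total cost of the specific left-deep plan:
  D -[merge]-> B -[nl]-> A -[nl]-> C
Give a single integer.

step 1: scan D: cost=400, card=400
step 2: join B via merge
    card(P join B) = 400*80/(8) = 4000
    cost = 400 + 400*9 + 80*7 + 400 + 80 = 5040
step 3: join A via nl
    card(P join A) = 4000*300/(8) = 150000
    cost = 5040 + 4000*300 = 1205040
step 4: join C via nl
    card(P join C) = 150000*200/(8) = 3750000
    cost = 1205040 + 150000*200 = 31205040

31205040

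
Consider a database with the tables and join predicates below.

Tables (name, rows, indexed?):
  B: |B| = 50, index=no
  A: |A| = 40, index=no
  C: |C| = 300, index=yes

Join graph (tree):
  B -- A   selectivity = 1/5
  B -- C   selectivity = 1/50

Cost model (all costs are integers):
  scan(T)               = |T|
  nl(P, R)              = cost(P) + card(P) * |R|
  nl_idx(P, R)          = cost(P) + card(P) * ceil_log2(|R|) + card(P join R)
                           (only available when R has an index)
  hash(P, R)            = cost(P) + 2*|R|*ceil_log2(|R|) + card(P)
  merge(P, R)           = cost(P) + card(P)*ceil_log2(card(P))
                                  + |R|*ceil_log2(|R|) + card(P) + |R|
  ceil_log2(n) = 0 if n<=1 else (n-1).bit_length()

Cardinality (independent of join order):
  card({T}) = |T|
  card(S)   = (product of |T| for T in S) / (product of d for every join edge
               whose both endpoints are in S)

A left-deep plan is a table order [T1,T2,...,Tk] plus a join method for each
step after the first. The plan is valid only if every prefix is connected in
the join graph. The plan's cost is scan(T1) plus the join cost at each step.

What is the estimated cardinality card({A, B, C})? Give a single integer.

Tables in S: A(40), B(50), C(300)
Edges inside S: B-A(d=5), B-C(d=50)
numerator = 40 * 50 * 300 = 600000
denominator = 5 * 50 = 250
card(S) = 600000 / 250 = 2400

2400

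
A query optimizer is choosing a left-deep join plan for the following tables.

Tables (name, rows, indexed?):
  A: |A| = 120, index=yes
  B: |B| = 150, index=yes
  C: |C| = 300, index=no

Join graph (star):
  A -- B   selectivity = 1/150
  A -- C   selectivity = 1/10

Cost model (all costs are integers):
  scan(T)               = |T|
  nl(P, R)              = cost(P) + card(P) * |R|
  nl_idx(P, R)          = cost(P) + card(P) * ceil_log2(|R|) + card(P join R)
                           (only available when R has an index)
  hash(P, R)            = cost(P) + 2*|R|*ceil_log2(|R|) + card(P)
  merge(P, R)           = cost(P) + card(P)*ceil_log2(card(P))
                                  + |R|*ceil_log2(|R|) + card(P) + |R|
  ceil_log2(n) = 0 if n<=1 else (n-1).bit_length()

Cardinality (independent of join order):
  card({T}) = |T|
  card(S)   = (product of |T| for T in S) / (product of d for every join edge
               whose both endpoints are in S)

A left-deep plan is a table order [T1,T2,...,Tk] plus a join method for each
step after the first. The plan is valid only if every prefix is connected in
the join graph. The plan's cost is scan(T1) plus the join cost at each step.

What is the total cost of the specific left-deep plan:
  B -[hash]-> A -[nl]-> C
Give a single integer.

37980

step 1: scan B: cost=150, card=150
step 2: join A via hash
    card(P join A) = 150*120/(150) = 120
    cost = 150 + 2*120*7 + 150 = 1980
step 3: join C via nl
    card(P join C) = 120*300/(10) = 3600
    cost = 1980 + 120*300 = 37980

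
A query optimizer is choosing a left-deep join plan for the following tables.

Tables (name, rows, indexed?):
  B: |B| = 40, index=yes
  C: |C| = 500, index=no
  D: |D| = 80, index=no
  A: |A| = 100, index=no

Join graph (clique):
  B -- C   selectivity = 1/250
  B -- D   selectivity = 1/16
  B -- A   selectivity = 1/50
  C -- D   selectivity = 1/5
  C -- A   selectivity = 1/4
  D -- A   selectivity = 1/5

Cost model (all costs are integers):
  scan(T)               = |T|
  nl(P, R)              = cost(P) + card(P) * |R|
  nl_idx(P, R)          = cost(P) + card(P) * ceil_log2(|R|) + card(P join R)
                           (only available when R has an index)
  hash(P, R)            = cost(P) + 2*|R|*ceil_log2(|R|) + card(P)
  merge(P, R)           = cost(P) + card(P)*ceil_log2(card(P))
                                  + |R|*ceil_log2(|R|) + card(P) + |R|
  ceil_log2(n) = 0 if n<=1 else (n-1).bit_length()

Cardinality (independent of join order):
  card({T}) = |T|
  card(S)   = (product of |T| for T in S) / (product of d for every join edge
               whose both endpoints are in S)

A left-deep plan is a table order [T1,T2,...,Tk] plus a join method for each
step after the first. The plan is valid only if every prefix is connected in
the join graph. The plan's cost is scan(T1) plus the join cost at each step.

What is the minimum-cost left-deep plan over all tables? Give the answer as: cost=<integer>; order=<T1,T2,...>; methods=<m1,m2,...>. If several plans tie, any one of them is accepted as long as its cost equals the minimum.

Selinger DP (subsets sized 1..n):
  {B}: scan cost=40, card=40
  {C}: scan cost=500, card=500
  {D}: scan cost=80, card=80
  {A}: scan cost=100, card=100
  {BC}: card=80; try (B,hash)→1480, (B,nl_idx)→3580, (C,merge)→5320, (B,merge)→5780, (C,hash)→9080, (C,nl)→20040 …(+1); best=1480 via (B,hash)
  {BD}: card=200; try (B,hash)→640, (B,nl_idx)→760, (D,merge)→960, (B,merge)→1000, (D,hash)→1200, (D,nl)→3240 …(+1); best=640 via (B,hash)
  {AB}: card=80; try (B,hash)→680, (B,nl_idx)→780, (A,merge)→1120, (B,merge)→1180, (A,hash)→1480, (A,nl)→4040 …(+1); best=680 via (B,hash)
  {CD}: card=8000; try (D,hash)→2120, (C,merge)→5720, (D,merge)→6140, (C,hash)→9160, (C,nl)→40080, (D,nl)→40500; best=2120 via (D,hash)
  {AC}: card=12500; try (A,hash)→2400, (C,merge)→5900, (A,merge)→6300, (C,hash)→9200, (C,nl)→50100, (A,nl)→50500; best=2400 via (A,hash)
  {AD}: card=1600; try (D,hash)→1320, (A,merge)→1520, (D,merge)→1540, (A,hash)→1560, (A,nl)→8080, (D,nl)→8100; best=1320 via (D,hash)
  {BCD}: card=80; try (D,hash)→2680, (D,merge)→2760, (C,merge)→7440, (D,nl)→7880, (C,hash)→9840, (B,hash)→10600 …(+4); best=2680 via (D,hash)
  {ABC}: card=40; try (A,merge)→2920, (A,hash)→2960, (C,merge)→6320, (A,nl)→9480, (C,hash)→9760, (B,hash)→15380 …(+4); best=2920 via (A,merge)
  {ABD}: card=80; try (D,hash)→1880, (D,merge)→1960, (A,hash)→2240, (A,merge)→3240, (B,hash)→3400, (D,nl)→7080 …(+4); best=1880 via (D,hash)
  {ACD}: card=40000; try (A,hash)→11520, (C,hash)→11920, (D,hash)→16020, (C,merge)→25520, (A,merge)→114920, (D,merge)→190540 …(+3); best=11520 via (A,hash)
  {ABCD}: card=8; try (D,merge)→3840, (D,hash)→4080, (A,merge)→4120, (A,hash)→4160, (D,nl)→6120, (C,merge)→7520 …(+7); best=3840 via (D,merge)

cost=3840; order=C,B,A,D; methods=hash,merge,merge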